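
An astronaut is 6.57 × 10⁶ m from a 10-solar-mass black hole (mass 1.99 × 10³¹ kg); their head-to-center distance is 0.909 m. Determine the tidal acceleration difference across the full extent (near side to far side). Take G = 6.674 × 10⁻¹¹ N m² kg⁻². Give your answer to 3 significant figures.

Δa = 4GMr/d³
   = 4 × (6.674 × 10⁻¹¹) × (1.99 × 10³¹) × (0.909) / (6.57 × 10⁶)³
   = 1.70 × 10¹ m/s²

1.70 × 10¹ m/s²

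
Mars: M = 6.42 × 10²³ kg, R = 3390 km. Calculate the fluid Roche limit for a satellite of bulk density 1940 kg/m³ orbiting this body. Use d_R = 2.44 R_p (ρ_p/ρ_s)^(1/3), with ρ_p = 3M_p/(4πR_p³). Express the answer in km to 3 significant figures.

ρ_p = 3M_p/(4πR_p³) = 3 × (6.42 × 10²³) / (4π × (3.39 × 10⁶ m)³) = 3930 kg/m³
d_R = 2.44 × 3390 km × (3930/1940)^(1/3)
    = 10500 km

10500 km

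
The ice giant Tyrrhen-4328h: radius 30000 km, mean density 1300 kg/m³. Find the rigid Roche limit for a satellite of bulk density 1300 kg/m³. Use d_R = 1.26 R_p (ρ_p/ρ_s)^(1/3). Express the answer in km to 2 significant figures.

d_R = 1.26 × 30000 km × (1300/1300)^(1/3)
    = 38000 km

38000 km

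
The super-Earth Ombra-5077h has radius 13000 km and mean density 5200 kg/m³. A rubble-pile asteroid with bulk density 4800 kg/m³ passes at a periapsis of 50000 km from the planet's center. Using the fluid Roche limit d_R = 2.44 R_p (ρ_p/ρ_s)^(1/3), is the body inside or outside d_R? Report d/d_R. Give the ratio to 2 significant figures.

d_R = 2.44 × (13000 km) × (5200/4800)^(1/3) = 32580 km
d/d_R = (50000) / (32580) = 1.5
Since d/d_R > 1, the body is outside the Roche limit.

outside; d/d_R ≈ 1.5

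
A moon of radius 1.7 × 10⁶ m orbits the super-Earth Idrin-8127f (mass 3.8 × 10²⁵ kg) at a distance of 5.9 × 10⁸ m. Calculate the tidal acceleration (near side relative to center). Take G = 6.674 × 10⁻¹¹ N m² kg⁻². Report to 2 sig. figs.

Since r ≪ d, expand the inverse-square field across one radius to get the leading 2GMr/d³ term.
a_tidal = 2GMr/d³
        = 2 × (6.674 × 10⁻¹¹) × (3.8 × 10²⁵) × (1.7 × 10⁶) / (5.9 × 10⁸)³
        = 4.2 × 10⁻⁵ m/s²

4.2 × 10⁻⁵ m/s²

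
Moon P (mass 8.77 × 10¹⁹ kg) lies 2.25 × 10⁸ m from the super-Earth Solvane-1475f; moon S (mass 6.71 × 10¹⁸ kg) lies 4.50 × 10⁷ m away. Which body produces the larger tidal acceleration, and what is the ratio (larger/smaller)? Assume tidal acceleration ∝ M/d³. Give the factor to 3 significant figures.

Moon S, by a factor of ≈ 9.56

Compare M/d³ for the two perturbers:
Moon P: (8.77 × 10¹⁹) / (2.25 × 10⁸)³ = 7.699 × 10⁻⁶
Moon S: (6.71 × 10¹⁸) / (4.50 × 10⁷)³ = 7.364 × 10⁻⁵
Ratio (larger/smaller) = 9.56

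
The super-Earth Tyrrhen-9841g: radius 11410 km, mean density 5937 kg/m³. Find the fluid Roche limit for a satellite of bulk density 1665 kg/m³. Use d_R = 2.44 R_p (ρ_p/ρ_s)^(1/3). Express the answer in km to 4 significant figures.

42530 km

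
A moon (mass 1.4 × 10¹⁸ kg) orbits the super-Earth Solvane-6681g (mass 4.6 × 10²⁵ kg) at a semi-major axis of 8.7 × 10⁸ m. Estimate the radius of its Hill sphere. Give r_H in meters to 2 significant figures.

r_H ≈ a (m/3M)^(1/3)
    = (8.7 × 10⁸) × (1.4 × 10¹⁸ / (3 × 4.6 × 10²⁵))^(1/3)
    = 1.9 × 10⁶ m

1.9 × 10⁶ m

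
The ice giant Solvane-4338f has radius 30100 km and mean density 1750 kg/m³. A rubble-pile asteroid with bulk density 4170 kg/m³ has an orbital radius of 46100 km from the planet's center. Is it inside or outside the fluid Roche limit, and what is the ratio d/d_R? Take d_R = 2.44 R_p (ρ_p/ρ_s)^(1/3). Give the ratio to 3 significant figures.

d_R = 2.44 × (30100 km) × (1750/4170)^(1/3) = 54990 km
d/d_R = (46100) / (54990) = 0.838
Since d/d_R < 1, the body is inside the Roche limit.

inside; d/d_R ≈ 0.838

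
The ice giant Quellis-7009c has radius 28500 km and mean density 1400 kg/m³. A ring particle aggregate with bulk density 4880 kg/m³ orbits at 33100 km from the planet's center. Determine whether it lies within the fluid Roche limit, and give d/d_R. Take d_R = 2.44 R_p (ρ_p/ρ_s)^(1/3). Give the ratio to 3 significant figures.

d_R = 2.44 × (28500 km) × (1400/4880)^(1/3) = 45860 km
d/d_R = (33100) / (45860) = 0.722
Since d/d_R < 1, the body is inside the Roche limit.

inside; d/d_R ≈ 0.722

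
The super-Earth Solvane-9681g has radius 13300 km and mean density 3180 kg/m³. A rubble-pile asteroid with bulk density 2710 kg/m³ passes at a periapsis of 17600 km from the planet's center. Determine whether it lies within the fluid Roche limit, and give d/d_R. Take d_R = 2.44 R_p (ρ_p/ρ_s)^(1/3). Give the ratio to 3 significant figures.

d_R = 2.44 × (13300 km) × (3180/2710)^(1/3) = 34230 km
d/d_R = (17600) / (34230) = 0.514
Since d/d_R < 1, the body is inside the Roche limit.

inside; d/d_R ≈ 0.514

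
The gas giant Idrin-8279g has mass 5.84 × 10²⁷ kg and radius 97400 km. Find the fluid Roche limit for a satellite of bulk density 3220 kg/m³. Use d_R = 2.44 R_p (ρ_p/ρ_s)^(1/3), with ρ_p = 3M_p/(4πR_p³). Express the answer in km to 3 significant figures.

ρ_p = 3M_p/(4πR_p³) = 3 × (5.84 × 10²⁷) / (4π × (9.74 × 10⁷ m)³) = 1510 kg/m³
d_R = 2.44 × 97400 km × (1510/3220)^(1/3)
    = 1.85 × 10⁵ km

1.85 × 10⁵ km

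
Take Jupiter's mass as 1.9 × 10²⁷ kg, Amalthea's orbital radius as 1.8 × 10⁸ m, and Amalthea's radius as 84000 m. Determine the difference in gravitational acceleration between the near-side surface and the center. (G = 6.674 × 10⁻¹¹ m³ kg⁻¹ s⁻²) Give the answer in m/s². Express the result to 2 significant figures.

Differencing GM/(d−r)² and GM/d² to first order in r/d gives 2GMr/d³.
Δa = 2GMr/d³
   = 2 × (6.674 × 10⁻¹¹) × (1.9 × 10²⁷) × (84000) / (1.8 × 10⁸)³
   = 3.7 × 10⁻³ m/s²

3.7 × 10⁻³ m/s²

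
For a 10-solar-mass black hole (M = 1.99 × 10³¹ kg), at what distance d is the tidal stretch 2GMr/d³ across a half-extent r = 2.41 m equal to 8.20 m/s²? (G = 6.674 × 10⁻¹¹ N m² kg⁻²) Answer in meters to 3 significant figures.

2GMr/d³ = a_tidal  ⇒  d = (2GMr / a_tidal)^(1/3)
d = (2 × 6.674×10⁻¹¹ × (1.99 × 10³¹) × (2.41) / (8.20))^(1/3)
  = 9.21 × 10⁶ m

9.21 × 10⁶ m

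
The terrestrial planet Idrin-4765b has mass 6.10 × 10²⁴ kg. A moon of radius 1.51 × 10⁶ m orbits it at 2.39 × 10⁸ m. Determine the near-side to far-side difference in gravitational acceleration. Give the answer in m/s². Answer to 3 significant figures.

The field gradient is 2GM/d³; across the full diameter 2r the difference is 4GMr/d³.
Δa = 4GMr/d³
   = 4 × (6.674 × 10⁻¹¹) × (6.10 × 10²⁴) × (1.51 × 10⁶) / (2.39 × 10⁸)³
   = 1.80 × 10⁻⁴ m/s²

1.80 × 10⁻⁴ m/s²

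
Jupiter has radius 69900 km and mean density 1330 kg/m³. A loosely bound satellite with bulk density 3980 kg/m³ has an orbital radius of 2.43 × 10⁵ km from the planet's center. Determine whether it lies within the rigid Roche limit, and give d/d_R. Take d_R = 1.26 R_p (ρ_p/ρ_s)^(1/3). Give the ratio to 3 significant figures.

d_R = 1.26 × (69900 km) × (1330/3980)^(1/3) = 61120 km
d/d_R = (2.43 × 10⁵) / (61120) = 3.98
Since d/d_R > 1, the body is outside the Roche limit.

outside; d/d_R ≈ 3.98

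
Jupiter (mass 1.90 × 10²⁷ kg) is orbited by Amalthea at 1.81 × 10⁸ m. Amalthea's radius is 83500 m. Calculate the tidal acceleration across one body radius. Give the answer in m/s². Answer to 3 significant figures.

Δa = 2GMr/d³
   = 2 × (6.674 × 10⁻¹¹) × (1.90 × 10²⁷) × (83500) / (1.81 × 10⁸)³
   = 3.57 × 10⁻³ m/s²

3.57 × 10⁻³ m/s²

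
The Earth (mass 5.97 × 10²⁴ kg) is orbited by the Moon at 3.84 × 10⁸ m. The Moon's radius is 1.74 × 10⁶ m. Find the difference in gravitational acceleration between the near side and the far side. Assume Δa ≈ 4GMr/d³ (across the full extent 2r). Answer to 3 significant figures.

Differencing GM/(d−r)² and GM/(d+r)² to first order in r/d gives 4GMr/d³.
Δg = 4GMr/d³
   = 4 × (6.674 × 10⁻¹¹) × (5.97 × 10²⁴) × (1.74 × 10⁶) / (3.84 × 10⁸)³
   = 4.90 × 10⁻⁵ m/s²

4.90 × 10⁻⁵ m/s²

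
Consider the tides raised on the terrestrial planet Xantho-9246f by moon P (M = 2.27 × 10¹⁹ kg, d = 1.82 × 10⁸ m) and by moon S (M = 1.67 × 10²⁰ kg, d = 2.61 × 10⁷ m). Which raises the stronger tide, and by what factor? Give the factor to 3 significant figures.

Moon S, by a factor of ≈ 2490

The tide-raising term goes as M/d³ (the gradient of a 1/d² field).
Moon P: (2.27 × 10¹⁹) / (1.82 × 10⁸)³ = 3.765 × 10⁻⁶
Moon S: (1.67 × 10²⁰) / (2.61 × 10⁷)³ = 9.393 × 10⁻³
Ratio (larger/smaller) = 2490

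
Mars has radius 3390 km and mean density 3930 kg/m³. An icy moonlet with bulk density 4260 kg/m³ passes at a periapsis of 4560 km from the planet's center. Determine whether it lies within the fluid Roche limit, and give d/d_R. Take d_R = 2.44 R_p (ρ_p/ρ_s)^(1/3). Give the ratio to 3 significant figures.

inside; d/d_R ≈ 0.566

d_R = 2.44 × (3390 km) × (3930/4260)^(1/3) = 8052 km
d/d_R = (4560) / (8052) = 0.566
Since d/d_R < 1, the body is inside the Roche limit.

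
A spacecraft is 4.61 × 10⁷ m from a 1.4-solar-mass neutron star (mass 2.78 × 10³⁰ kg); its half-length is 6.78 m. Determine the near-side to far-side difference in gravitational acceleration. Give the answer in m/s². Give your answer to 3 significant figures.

5.14 × 10⁻² m/s²

a_tidal = 4GMr/d³
        = 4 × (6.674 × 10⁻¹¹) × (2.78 × 10³⁰) × (6.78) / (4.61 × 10⁷)³
        = 5.14 × 10⁻² m/s²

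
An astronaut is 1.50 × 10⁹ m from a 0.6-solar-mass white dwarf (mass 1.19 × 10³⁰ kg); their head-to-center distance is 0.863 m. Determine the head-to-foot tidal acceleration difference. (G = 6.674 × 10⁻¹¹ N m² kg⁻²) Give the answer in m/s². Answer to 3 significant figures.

8.12 × 10⁻⁸ m/s²

Δa = 4GMr/d³
   = 4 × (6.674 × 10⁻¹¹) × (1.19 × 10³⁰) × (0.863) / (1.50 × 10⁹)³
   = 8.12 × 10⁻⁸ m/s²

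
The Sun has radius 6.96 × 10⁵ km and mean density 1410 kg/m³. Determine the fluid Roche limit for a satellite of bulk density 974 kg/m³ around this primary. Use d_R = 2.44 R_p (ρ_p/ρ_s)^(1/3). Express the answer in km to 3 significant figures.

1.92 × 10⁶ km

d_R = 2.44 × 6.96 × 10⁵ km × (1410/974)^(1/3)
    = 1.92 × 10⁶ km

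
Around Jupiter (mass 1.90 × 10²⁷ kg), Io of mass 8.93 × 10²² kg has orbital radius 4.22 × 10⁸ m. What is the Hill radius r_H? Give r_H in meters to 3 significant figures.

1.06 × 10⁷ m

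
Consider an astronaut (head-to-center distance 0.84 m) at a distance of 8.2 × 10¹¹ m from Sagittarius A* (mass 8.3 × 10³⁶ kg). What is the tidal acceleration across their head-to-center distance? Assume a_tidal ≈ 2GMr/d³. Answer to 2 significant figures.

a_tidal = 2GMr/d³
        = 2 × (6.674 × 10⁻¹¹) × (8.3 × 10³⁶) × (0.84) / (8.2 × 10¹¹)³
        = 1.7 × 10⁻⁹ m/s²

1.7 × 10⁻⁹ m/s²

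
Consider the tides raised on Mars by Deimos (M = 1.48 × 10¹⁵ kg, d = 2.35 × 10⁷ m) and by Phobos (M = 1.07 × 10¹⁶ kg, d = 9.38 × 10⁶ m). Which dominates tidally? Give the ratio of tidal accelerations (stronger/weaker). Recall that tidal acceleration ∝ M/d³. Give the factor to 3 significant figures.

Phobos, by a factor of ≈ 114

Tidal acceleration ∝ M/d³, so compare M/d³ for each.
Deimos: (1.48 × 10¹⁵) / (2.35 × 10⁷)³ = 1.140 × 10⁻⁷
Phobos: (1.07 × 10¹⁶) / (9.38 × 10⁶)³ = 1.297 × 10⁻⁵
Ratio (larger/smaller) = 114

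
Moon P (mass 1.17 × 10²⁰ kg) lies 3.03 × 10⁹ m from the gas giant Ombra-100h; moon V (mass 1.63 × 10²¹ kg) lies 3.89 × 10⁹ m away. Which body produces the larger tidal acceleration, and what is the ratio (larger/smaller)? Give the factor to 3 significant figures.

Tidal acceleration ∝ M/d³, so compare M/d³ for each.
Moon P: (1.17 × 10²⁰) / (3.03 × 10⁹)³ = 4.206 × 10⁻⁹
Moon V: (1.63 × 10²¹) / (3.89 × 10⁹)³ = 2.769 × 10⁻⁸
Ratio (larger/smaller) = 6.58

Moon V, by a factor of ≈ 6.58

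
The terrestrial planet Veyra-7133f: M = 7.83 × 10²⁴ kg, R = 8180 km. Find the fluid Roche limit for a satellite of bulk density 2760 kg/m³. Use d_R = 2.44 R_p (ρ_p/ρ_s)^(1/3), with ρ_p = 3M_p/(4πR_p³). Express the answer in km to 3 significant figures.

ρ_p = 3M_p/(4πR_p³) = 3 × (7.83 × 10²⁴) / (4π × (8.18 × 10⁶ m)³) = 3420 kg/m³
d_R = 2.44 × 8180 km × (3420/2760)^(1/3)
    = 21400 km

21400 km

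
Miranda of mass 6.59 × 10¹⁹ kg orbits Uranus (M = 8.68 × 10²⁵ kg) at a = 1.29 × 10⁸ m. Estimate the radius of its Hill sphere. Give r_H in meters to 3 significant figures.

8.16 × 10⁵ m

r_H ≈ a (m/3M)^(1/3)
    = (1.29 × 10⁸) × (6.59 × 10¹⁹ / (3 × 8.68 × 10²⁵))^(1/3)
    = 8.16 × 10⁵ m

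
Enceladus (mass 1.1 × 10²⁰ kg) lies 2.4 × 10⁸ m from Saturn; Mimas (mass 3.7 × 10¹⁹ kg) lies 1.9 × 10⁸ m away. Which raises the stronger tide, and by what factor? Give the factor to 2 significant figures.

Tidal acceleration ∝ M/d³, so compare M/d³ for each.
Enceladus: (1.1 × 10²⁰) / (2.4 × 10⁸)³ = 7.957 × 10⁻⁶
Mimas: (3.7 × 10¹⁹) / (1.9 × 10⁸)³ = 5.394 × 10⁻⁶
Ratio (larger/smaller) = 1.5

Enceladus, by a factor of ≈ 1.5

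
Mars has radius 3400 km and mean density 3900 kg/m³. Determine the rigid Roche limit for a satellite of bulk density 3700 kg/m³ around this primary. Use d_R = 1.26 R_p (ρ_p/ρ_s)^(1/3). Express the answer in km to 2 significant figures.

4400 km

d_R = 1.26 × 3400 km × (3900/3700)^(1/3)
    = 4400 km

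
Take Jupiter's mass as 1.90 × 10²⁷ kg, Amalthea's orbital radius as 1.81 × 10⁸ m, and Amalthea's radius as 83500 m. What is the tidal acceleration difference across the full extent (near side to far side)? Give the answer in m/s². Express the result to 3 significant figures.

The field gradient is 2GM/d³; across the full diameter 2r the difference is 4GMr/d³.
Δa = 4GMr/d³
   = 4 × (6.674 × 10⁻¹¹) × (1.90 × 10²⁷) × (83500) / (1.81 × 10⁸)³
   = 7.14 × 10⁻³ m/s²

7.14 × 10⁻³ m/s²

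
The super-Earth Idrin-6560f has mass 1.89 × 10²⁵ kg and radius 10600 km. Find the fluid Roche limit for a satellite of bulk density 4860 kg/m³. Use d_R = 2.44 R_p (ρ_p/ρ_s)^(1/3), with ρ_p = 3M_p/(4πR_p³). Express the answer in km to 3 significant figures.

23800 km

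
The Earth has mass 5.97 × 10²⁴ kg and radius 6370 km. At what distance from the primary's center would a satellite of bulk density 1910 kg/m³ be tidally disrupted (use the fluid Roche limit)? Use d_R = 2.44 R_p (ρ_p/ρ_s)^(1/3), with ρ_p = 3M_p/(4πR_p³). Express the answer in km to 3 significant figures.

22100 km

ρ_p = 3M_p/(4πR_p³) = 3 × (5.97 × 10²⁴) / (4π × (6.37 × 10⁶ m)³) = 5510 kg/m³
d_R = 2.44 × 6370 km × (5510/1910)^(1/3)
    = 22100 km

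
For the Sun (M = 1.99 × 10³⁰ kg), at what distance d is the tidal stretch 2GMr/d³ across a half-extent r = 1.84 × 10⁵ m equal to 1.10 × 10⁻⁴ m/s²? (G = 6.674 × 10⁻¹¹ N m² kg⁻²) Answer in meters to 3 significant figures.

7.63 × 10⁹ m

2GMr/d³ = a_tidal  ⇒  d = (2GMr / a_tidal)^(1/3)
d = (2 × 6.674×10⁻¹¹ × (1.99 × 10³⁰) × (1.84 × 10⁵) / (1.10 × 10⁻⁴))^(1/3)
  = 7.63 × 10⁹ m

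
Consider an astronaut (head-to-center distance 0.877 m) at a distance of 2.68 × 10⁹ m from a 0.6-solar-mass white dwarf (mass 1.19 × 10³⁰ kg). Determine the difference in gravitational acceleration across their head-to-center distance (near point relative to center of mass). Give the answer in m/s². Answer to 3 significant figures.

7.24 × 10⁻⁹ m/s²

Δa = 2GMr/d³
   = 2 × (6.674 × 10⁻¹¹) × (1.19 × 10³⁰) × (0.877) / (2.68 × 10⁹)³
   = 7.24 × 10⁻⁹ m/s²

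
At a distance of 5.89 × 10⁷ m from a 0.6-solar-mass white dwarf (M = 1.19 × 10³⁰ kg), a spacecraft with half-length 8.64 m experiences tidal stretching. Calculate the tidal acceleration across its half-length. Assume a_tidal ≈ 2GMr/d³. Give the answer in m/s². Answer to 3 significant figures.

6.72 × 10⁻³ m/s²

a_tidal = 2GMr/d³
        = 2 × (6.674 × 10⁻¹¹) × (1.19 × 10³⁰) × (8.64) / (5.89 × 10⁷)³
        = 6.72 × 10⁻³ m/s²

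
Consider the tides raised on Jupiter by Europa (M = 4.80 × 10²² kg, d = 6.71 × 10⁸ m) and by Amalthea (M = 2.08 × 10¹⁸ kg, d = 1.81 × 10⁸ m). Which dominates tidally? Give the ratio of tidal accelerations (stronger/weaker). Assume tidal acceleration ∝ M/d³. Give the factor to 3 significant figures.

Tidal acceleration ∝ M/d³, so compare M/d³ for each.
Europa: (4.80 × 10²²) / (6.71 × 10⁸)³ = 1.589 × 10⁻⁴
Amalthea: (2.08 × 10¹⁸) / (1.81 × 10⁸)³ = 3.508 × 10⁻⁷
Ratio (larger/smaller) = 453

Europa, by a factor of ≈ 453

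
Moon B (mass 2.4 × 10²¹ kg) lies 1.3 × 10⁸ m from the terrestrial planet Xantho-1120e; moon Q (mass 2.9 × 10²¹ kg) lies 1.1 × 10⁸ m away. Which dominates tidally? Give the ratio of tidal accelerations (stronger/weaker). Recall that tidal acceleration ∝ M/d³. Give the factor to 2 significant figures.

Compare M/d³ for the two perturbers:
Moon B: (2.4 × 10²¹) / (1.3 × 10⁸)³ = 1.092 × 10⁻³
Moon Q: (2.9 × 10²¹) / (1.1 × 10⁸)³ = 2.179 × 10⁻³
Ratio (larger/smaller) = 2.0

Moon Q, by a factor of ≈ 2.0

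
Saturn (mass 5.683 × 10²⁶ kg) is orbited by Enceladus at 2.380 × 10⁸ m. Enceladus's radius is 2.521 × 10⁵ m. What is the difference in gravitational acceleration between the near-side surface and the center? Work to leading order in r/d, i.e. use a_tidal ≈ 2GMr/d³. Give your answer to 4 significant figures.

Δa = 2GMr/d³
   = 2 × (6.674 × 10⁻¹¹) × (5.683 × 10²⁶) × (2.521 × 10⁵) / (2.380 × 10⁸)³
   = 1.419 × 10⁻³ m/s²

1.419 × 10⁻³ m/s²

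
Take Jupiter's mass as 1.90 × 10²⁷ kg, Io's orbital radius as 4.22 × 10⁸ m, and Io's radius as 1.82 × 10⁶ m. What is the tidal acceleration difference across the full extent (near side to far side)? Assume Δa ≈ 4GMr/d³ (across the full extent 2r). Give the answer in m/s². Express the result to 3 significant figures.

1.23 × 10⁻² m/s²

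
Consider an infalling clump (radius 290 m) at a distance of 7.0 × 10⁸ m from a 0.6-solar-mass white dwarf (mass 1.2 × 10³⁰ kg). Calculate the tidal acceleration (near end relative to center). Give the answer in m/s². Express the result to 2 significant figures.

Δa = 2GMr/d³
   = 2 × (6.674 × 10⁻¹¹) × (1.2 × 10³⁰) × (290) / (7.0 × 10⁸)³
   = 1.4 × 10⁻⁴ m/s²

1.4 × 10⁻⁴ m/s²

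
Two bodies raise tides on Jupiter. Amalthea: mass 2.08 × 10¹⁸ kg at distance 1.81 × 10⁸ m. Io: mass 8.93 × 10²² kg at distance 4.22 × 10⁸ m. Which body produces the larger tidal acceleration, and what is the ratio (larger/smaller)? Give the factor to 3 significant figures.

Compare M/d³ for the two perturbers:
Amalthea: (2.08 × 10¹⁸) / (1.81 × 10⁸)³ = 3.508 × 10⁻⁷
Io: (8.93 × 10²²) / (4.22 × 10⁸)³ = 1.188 × 10⁻³
Ratio (larger/smaller) = 3390

Io, by a factor of ≈ 3390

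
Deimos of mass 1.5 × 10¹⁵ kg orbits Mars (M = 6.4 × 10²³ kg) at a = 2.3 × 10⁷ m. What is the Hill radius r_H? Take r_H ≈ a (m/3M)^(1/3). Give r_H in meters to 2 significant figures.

2.1 × 10⁴ m

r_H ≈ a (m/3M)^(1/3)
    = (2.3 × 10⁷) × (1.5 × 10¹⁵ / (3 × 6.4 × 10²³))^(1/3)
    = 2.1 × 10⁴ m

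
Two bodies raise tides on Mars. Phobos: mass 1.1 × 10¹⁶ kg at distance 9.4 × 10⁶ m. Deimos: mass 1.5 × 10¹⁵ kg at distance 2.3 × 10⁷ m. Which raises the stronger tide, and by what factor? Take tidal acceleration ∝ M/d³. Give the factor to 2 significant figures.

Phobos, by a factor of ≈ 110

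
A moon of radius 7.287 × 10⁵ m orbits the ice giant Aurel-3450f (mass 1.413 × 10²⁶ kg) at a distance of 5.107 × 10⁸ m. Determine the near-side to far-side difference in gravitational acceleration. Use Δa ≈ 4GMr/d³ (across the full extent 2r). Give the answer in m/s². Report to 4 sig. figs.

The field gradient is 2GM/d³; across the full diameter 2r the difference is 4GMr/d³.
Δg = 4GMr/d³
   = 4 × (6.674 × 10⁻¹¹) × (1.413 × 10²⁶) × (7.287 × 10⁵) / (5.107 × 10⁸)³
   = 2.064 × 10⁻⁴ m/s²

2.064 × 10⁻⁴ m/s²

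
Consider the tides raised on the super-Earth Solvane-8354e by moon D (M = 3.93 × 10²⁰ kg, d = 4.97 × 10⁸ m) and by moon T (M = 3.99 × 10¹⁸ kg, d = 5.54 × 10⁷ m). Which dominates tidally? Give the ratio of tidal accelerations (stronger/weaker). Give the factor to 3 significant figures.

The tide-raising term goes as M/d³ (the gradient of a 1/d² field).
Moon D: (3.93 × 10²⁰) / (4.97 × 10⁸)³ = 3.201 × 10⁻⁶
Moon T: (3.99 × 10¹⁸) / (5.54 × 10⁷)³ = 2.347 × 10⁻⁵
Ratio (larger/smaller) = 7.33

Moon T, by a factor of ≈ 7.33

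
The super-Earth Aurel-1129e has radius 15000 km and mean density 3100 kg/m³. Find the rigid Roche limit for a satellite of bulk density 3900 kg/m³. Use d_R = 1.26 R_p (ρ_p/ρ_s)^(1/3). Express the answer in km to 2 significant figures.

d_R = 1.26 × 15000 km × (3100/3900)^(1/3)
    = 18000 km

18000 km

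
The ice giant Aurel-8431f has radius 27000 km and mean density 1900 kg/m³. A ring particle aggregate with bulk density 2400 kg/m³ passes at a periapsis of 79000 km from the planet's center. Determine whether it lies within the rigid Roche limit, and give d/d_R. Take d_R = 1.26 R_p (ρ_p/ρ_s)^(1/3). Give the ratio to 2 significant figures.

outside; d/d_R ≈ 2.5

d_R = 1.26 × (27000 km) × (1900/2400)^(1/3) = 31470 km
d/d_R = (79000) / (31470) = 2.5
Since d/d_R > 1, the body is outside the Roche limit.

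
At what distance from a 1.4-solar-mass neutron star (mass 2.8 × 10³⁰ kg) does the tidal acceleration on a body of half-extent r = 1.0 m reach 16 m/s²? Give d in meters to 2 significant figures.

2.9 × 10⁶ m

2GMr/d³ = a_tidal  ⇒  d = (2GMr / a_tidal)^(1/3)
d = (2 × 6.674×10⁻¹¹ × (2.8 × 10³⁰) × (1.0) / (16))^(1/3)
  = 2.9 × 10⁶ m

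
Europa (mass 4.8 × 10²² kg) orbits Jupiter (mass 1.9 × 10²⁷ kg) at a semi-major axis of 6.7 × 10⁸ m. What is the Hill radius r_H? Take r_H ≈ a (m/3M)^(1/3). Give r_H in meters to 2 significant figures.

1.4 × 10⁷ m

r_H ≈ a (m/3M)^(1/3)
    = (6.7 × 10⁸) × (4.8 × 10²² / (3 × 1.9 × 10²⁷))^(1/3)
    = 1.4 × 10⁷ m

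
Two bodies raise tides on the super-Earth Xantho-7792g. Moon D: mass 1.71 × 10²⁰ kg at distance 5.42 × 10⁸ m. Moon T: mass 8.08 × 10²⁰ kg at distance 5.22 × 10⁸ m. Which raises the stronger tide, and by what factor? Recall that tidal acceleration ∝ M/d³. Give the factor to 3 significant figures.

Compare M/d³ for the two perturbers:
Moon D: (1.71 × 10²⁰) / (5.42 × 10⁸)³ = 1.074 × 10⁻⁶
Moon T: (8.08 × 10²⁰) / (5.22 × 10⁸)³ = 5.681 × 10⁻⁶
Ratio (larger/smaller) = 5.29

Moon T, by a factor of ≈ 5.29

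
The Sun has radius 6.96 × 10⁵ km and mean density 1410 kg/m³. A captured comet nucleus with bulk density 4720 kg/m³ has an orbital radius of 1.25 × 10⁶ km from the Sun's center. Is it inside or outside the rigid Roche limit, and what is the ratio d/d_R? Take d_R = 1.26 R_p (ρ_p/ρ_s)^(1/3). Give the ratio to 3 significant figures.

outside; d/d_R ≈ 2.13

d_R = 1.26 × (6.96 × 10⁵ km) × (1410/4720)^(1/3) = 5.862 × 10⁵ km
d/d_R = (1.25 × 10⁶) / (5.862 × 10⁵) = 2.13
Since d/d_R > 1, the body is outside the Roche limit.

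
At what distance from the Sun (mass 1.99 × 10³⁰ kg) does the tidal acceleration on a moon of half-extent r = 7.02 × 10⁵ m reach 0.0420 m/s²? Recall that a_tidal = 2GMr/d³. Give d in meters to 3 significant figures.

2GMr/d³ = a_tidal  ⇒  d = (2GMr / a_tidal)^(1/3)
d = (2 × 6.674×10⁻¹¹ × (1.99 × 10³⁰) × (7.02 × 10⁵) / (0.0420))^(1/3)
  = 1.64 × 10⁹ m

1.64 × 10⁹ m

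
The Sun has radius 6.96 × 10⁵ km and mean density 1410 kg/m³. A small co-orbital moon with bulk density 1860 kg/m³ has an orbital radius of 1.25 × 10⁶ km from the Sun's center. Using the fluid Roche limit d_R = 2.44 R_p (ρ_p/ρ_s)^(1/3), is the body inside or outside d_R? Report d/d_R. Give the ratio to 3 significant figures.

inside; d/d_R ≈ 0.807

d_R = 2.44 × (6.96 × 10⁵ km) × (1410/1860)^(1/3) = 1.548 × 10⁶ km
d/d_R = (1.25 × 10⁶) / (1.548 × 10⁶) = 0.807
Since d/d_R < 1, the body is inside the Roche limit.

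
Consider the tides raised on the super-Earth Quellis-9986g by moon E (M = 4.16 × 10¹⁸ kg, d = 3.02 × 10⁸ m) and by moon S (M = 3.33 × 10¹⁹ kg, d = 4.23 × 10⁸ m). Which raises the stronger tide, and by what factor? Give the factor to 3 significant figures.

The tide-raising term goes as M/d³ (the gradient of a 1/d² field).
Moon E: (4.16 × 10¹⁸) / (3.02 × 10⁸)³ = 1.510 × 10⁻⁷
Moon S: (3.33 × 10¹⁹) / (4.23 × 10⁸)³ = 4.400 × 10⁻⁷
Ratio (larger/smaller) = 2.91

Moon S, by a factor of ≈ 2.91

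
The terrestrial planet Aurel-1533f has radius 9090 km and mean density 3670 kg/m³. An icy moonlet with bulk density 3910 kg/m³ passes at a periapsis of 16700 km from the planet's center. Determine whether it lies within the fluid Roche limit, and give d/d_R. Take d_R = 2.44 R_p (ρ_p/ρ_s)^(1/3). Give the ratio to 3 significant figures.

d_R = 2.44 × (9090 km) × (3670/3910)^(1/3) = 21720 km
d/d_R = (16700) / (21720) = 0.769
Since d/d_R < 1, the body is inside the Roche limit.

inside; d/d_R ≈ 0.769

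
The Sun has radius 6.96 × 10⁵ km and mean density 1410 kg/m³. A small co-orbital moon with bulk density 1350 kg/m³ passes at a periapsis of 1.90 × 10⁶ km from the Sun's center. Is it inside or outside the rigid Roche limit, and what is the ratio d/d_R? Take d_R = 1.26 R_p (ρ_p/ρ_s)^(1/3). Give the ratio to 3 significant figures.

d_R = 1.26 × (6.96 × 10⁵ km) × (1410/1350)^(1/3) = 8.898 × 10⁵ km
d/d_R = (1.90 × 10⁶) / (8.898 × 10⁵) = 2.14
Since d/d_R > 1, the body is outside the Roche limit.

outside; d/d_R ≈ 2.14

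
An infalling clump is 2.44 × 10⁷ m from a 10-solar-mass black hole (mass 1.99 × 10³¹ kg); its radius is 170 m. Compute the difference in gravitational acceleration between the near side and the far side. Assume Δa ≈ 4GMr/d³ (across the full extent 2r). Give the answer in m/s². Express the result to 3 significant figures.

6.22 × 10¹ m/s²

Δa = 4GMr/d³
   = 4 × (6.674 × 10⁻¹¹) × (1.99 × 10³¹) × (170) / (2.44 × 10⁷)³
   = 6.22 × 10¹ m/s²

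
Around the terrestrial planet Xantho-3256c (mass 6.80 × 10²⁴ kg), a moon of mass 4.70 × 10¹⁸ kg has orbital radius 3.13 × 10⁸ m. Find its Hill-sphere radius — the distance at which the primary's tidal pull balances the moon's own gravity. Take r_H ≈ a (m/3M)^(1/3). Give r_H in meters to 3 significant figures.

r_H ≈ a (m/3M)^(1/3)
    = (3.13 × 10⁸) × (4.70 × 10¹⁸ / (3 × 6.80 × 10²⁴))^(1/3)
    = 1.92 × 10⁶ m

1.92 × 10⁶ m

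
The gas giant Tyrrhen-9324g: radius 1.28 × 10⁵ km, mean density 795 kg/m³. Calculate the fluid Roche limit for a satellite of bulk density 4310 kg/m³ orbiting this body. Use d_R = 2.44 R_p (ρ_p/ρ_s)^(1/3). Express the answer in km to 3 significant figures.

d_R = 2.44 × 1.28 × 10⁵ km × (795/4310)^(1/3)
    = 1.78 × 10⁵ km

1.78 × 10⁵ km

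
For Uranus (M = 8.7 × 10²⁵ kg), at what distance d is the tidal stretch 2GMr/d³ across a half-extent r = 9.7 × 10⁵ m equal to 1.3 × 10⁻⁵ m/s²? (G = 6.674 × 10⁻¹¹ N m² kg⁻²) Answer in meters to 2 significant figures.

2GMr/d³ = a_tidal  ⇒  d = (2GMr / a_tidal)^(1/3)
d = (2 × 6.674×10⁻¹¹ × (8.7 × 10²⁵) × (9.7 × 10⁵) / (1.3 × 10⁻⁵))^(1/3)
  = 9.5 × 10⁸ m

9.5 × 10⁸ m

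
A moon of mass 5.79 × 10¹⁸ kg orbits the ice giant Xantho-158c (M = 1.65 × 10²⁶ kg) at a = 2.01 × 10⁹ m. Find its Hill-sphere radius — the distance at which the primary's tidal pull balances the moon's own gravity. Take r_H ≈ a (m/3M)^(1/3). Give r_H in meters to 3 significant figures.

r_H ≈ a (m/3M)^(1/3)
    = (2.01 × 10⁹) × (5.79 × 10¹⁸ / (3 × 1.65 × 10²⁶))^(1/3)
    = 4.56 × 10⁶ m

4.56 × 10⁶ m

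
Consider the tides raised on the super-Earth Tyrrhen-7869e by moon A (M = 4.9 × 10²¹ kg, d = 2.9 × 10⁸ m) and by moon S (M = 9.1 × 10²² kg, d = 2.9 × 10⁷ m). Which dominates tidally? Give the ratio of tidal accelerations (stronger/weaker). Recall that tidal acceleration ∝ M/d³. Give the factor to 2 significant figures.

Tidal acceleration ∝ M/d³, so compare M/d³ for each.
Moon A: (4.9 × 10²¹) / (2.9 × 10⁸)³ = 2.009 × 10⁻⁴
Moon S: (9.1 × 10²²) / (2.9 × 10⁷)³ = 3.731
Ratio (larger/smaller) = 19000

Moon S, by a factor of ≈ 19000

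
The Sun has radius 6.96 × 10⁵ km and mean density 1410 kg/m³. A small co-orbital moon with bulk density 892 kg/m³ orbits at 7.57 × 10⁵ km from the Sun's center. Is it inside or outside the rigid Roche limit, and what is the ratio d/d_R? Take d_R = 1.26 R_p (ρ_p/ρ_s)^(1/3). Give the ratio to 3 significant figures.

d_R = 1.26 × (6.96 × 10⁵ km) × (1410/892)^(1/3) = 1.022 × 10⁶ km
d/d_R = (7.57 × 10⁵) / (1.022 × 10⁶) = 0.741
Since d/d_R < 1, the body is inside the Roche limit.

inside; d/d_R ≈ 0.741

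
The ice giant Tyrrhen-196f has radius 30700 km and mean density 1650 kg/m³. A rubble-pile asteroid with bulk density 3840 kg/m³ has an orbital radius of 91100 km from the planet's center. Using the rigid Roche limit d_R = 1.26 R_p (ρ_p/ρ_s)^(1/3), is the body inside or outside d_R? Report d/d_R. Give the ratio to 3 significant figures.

outside; d/d_R ≈ 3.12

d_R = 1.26 × (30700 km) × (1650/3840)^(1/3) = 29190 km
d/d_R = (91100) / (29190) = 3.12
Since d/d_R > 1, the body is outside the Roche limit.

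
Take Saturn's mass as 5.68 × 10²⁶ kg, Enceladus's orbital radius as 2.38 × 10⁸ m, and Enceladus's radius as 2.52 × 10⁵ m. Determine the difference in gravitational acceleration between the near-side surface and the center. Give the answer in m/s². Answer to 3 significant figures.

1.42 × 10⁻³ m/s²

The tidal stretch is the gradient of GM/d² times the body's extent r, hence the 1/d³ dependence.
Δa = 2GMr/d³
   = 2 × (6.674 × 10⁻¹¹) × (5.68 × 10²⁶) × (2.52 × 10⁵) / (2.38 × 10⁸)³
   = 1.42 × 10⁻³ m/s²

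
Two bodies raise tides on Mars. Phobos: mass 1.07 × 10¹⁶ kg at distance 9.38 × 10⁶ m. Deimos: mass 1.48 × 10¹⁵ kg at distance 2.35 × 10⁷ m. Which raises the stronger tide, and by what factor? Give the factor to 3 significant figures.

Tidal acceleration ∝ M/d³, so compare M/d³ for each.
Phobos: (1.07 × 10¹⁶) / (9.38 × 10⁶)³ = 1.297 × 10⁻⁵
Deimos: (1.48 × 10¹⁵) / (2.35 × 10⁷)³ = 1.140 × 10⁻⁷
Ratio (larger/smaller) = 114

Phobos, by a factor of ≈ 114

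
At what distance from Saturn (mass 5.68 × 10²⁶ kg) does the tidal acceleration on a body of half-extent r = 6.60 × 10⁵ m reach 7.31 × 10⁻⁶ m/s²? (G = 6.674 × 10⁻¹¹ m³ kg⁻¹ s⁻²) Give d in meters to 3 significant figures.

1.90 × 10⁹ m

2GMr/d³ = a_tidal  ⇒  d = (2GMr / a_tidal)^(1/3)
d = (2 × 6.674×10⁻¹¹ × (5.68 × 10²⁶) × (6.60 × 10⁵) / (7.31 × 10⁻⁶))^(1/3)
  = 1.90 × 10⁹ m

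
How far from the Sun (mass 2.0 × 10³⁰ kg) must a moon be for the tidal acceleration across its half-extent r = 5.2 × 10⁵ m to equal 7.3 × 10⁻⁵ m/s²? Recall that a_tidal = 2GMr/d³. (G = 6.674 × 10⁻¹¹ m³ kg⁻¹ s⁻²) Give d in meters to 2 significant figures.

2GMr/d³ = a_tidal  ⇒  d = (2GMr / a_tidal)^(1/3)
d = (2 × 6.674×10⁻¹¹ × (2.0 × 10³⁰) × (5.2 × 10⁵) / (7.3 × 10⁻⁵))^(1/3)
  = 1.2 × 10¹⁰ m

1.2 × 10¹⁰ m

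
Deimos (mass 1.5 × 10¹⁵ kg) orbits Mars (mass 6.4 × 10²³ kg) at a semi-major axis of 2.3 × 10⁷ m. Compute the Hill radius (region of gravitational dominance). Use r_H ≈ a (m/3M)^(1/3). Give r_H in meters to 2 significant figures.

r_H ≈ a (m/3M)^(1/3)
    = (2.3 × 10⁷) × (1.5 × 10¹⁵ / (3 × 6.4 × 10²³))^(1/3)
    = 2.1 × 10⁴ m

2.1 × 10⁴ m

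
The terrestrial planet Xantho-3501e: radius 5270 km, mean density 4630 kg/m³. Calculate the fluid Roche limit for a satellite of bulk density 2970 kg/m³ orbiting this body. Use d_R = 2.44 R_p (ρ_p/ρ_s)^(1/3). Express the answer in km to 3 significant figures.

14900 km

d_R = 2.44 × 5270 km × (4630/2970)^(1/3)
    = 14900 km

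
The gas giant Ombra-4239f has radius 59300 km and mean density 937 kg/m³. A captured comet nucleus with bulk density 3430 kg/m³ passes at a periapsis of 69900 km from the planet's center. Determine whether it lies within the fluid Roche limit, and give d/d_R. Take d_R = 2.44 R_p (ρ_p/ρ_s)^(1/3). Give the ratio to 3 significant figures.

d_R = 2.44 × (59300 km) × (937/3430)^(1/3) = 93880 km
d/d_R = (69900) / (93880) = 0.745
Since d/d_R < 1, the body is inside the Roche limit.

inside; d/d_R ≈ 0.745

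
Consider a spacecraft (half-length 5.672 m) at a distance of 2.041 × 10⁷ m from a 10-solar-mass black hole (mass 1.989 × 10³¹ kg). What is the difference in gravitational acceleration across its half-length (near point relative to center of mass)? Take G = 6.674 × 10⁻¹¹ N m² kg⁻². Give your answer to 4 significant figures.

Δg = 2GMr/d³
   = 2 × (6.674 × 10⁻¹¹) × (1.989 × 10³¹) × (5.672) / (2.041 × 10⁷)³
   = 1.771 m/s²

1.771 m/s²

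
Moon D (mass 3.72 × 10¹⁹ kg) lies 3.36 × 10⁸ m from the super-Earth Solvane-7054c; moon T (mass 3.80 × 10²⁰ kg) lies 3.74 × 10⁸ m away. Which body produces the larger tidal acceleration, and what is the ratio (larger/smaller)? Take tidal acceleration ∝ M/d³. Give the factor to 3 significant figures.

Moon T, by a factor of ≈ 7.41

Compare M/d³ for the two perturbers:
Moon D: (3.72 × 10¹⁹) / (3.36 × 10⁸)³ = 9.807 × 10⁻⁷
Moon T: (3.80 × 10²⁰) / (3.74 × 10⁸)³ = 7.264 × 10⁻⁶
Ratio (larger/smaller) = 7.41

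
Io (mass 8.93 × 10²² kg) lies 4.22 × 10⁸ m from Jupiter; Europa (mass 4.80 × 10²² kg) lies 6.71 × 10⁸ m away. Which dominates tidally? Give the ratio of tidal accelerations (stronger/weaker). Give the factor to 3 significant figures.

Io, by a factor of ≈ 7.48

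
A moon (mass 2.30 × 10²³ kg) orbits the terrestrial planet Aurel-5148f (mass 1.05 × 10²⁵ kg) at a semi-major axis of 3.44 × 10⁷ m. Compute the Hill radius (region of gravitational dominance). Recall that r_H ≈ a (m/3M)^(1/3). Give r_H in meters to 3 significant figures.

r_H ≈ a (m/3M)^(1/3)
    = (3.44 × 10⁷) × (2.30 × 10²³ / (3 × 1.05 × 10²⁵))^(1/3)
    = 6.67 × 10⁶ m

6.67 × 10⁶ m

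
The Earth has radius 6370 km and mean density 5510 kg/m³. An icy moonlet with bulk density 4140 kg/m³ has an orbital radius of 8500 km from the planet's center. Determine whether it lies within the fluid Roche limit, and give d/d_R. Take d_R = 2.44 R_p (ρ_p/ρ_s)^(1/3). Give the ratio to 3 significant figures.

inside; d/d_R ≈ 0.497

d_R = 2.44 × (6370 km) × (5510/4140)^(1/3) = 17100 km
d/d_R = (8500) / (17100) = 0.497
Since d/d_R < 1, the body is inside the Roche limit.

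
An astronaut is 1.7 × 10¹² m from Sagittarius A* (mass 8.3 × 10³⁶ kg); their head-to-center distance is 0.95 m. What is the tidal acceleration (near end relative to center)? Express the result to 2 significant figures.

2.1 × 10⁻¹⁰ m/s²

Δg = 2GMr/d³
   = 2 × (6.674 × 10⁻¹¹) × (8.3 × 10³⁶) × (0.95) / (1.7 × 10¹²)³
   = 2.1 × 10⁻¹⁰ m/s²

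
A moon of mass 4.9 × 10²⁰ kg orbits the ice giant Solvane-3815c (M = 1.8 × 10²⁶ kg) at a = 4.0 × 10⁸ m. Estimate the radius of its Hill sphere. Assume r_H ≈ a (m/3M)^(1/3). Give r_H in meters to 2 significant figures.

r_H ≈ a (m/3M)^(1/3)
    = (4.0 × 10⁸) × (4.9 × 10²⁰ / (3 × 1.8 × 10²⁶))^(1/3)
    = 3.9 × 10⁶ m

3.9 × 10⁶ m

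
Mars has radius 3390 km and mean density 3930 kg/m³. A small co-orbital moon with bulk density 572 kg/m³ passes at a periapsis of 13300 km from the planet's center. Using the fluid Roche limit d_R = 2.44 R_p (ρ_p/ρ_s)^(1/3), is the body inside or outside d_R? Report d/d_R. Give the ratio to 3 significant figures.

inside; d/d_R ≈ 0.846

d_R = 2.44 × (3390 km) × (3930/572)^(1/3) = 15720 km
d/d_R = (13300) / (15720) = 0.846
Since d/d_R < 1, the body is inside the Roche limit.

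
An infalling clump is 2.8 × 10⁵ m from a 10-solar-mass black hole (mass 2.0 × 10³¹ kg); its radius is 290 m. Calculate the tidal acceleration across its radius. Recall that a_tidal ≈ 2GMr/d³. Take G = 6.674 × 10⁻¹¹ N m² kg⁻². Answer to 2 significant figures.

3.5 × 10⁷ m/s²

Δa = 2GMr/d³
   = 2 × (6.674 × 10⁻¹¹) × (2.0 × 10³¹) × (290) / (2.8 × 10⁵)³
   = 3.5 × 10⁷ m/s²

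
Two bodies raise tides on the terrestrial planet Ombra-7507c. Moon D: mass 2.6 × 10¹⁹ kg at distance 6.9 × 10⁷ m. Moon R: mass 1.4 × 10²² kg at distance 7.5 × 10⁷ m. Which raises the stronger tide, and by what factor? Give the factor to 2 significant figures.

Moon R, by a factor of ≈ 420

The tide-raising term goes as M/d³ (the gradient of a 1/d² field).
Moon D: (2.6 × 10¹⁹) / (6.9 × 10⁷)³ = 7.915 × 10⁻⁵
Moon R: (1.4 × 10²²) / (7.5 × 10⁷)³ = 3.319 × 10⁻²
Ratio (larger/smaller) = 420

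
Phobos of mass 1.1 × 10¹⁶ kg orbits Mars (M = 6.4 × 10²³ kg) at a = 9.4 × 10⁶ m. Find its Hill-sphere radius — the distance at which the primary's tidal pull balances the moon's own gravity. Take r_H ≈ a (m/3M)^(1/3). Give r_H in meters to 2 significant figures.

1.7 × 10⁴ m

r_H ≈ a (m/3M)^(1/3)
    = (9.4 × 10⁶) × (1.1 × 10¹⁶ / (3 × 6.4 × 10²³))^(1/3)
    = 1.7 × 10⁴ m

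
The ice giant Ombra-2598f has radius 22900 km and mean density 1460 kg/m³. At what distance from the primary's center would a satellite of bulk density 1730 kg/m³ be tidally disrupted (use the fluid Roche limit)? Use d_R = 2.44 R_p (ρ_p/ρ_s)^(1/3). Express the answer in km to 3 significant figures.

52800 km

d_R = 2.44 × 22900 km × (1460/1730)^(1/3)
    = 52800 km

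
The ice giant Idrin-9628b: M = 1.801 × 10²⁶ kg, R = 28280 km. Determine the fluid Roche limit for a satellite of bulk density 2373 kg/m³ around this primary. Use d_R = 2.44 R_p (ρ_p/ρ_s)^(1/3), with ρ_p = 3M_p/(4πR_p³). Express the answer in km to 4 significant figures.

64090 km

ρ_p = 3M_p/(4πR_p³) = 3 × (1.801 × 10²⁶) / (4π × (2.828 × 10⁷ m)³) = 1901 kg/m³
d_R = 2.44 × 28280 km × (1901/2373)^(1/3)
    = 64090 km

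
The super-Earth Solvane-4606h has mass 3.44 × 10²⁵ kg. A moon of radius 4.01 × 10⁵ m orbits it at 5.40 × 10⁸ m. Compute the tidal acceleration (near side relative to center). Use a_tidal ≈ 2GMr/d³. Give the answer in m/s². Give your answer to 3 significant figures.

Since r ≪ d, expand the inverse-square field across one radius to get the leading 2GMr/d³ term.
Δa = 2GMr/d³
   = 2 × (6.674 × 10⁻¹¹) × (3.44 × 10²⁵) × (4.01 × 10⁵) / (5.40 × 10⁸)³
   = 1.17 × 10⁻⁵ m/s²

1.17 × 10⁻⁵ m/s²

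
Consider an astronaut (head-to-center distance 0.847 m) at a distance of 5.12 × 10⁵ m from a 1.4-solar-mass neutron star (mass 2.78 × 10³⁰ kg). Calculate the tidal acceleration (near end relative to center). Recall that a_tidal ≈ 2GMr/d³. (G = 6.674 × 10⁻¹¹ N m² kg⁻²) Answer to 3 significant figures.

2.34 × 10³ m/s²

Δg = 2GMr/d³
   = 2 × (6.674 × 10⁻¹¹) × (2.78 × 10³⁰) × (0.847) / (5.12 × 10⁵)³
   = 2.34 × 10³ m/s²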